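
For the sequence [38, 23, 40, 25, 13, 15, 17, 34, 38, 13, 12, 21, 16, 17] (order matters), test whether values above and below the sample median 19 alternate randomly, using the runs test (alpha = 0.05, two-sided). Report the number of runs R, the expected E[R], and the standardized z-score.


Step 1: Compute median = 19; label A = above, B = below.
Labels in order: AAAABBBAABBABB  (n_A = 7, n_B = 7)
Step 2: Count runs R = 6.
Step 3: Under H0 (random ordering), E[R] = 2*n_A*n_B/(n_A+n_B) + 1 = 2*7*7/14 + 1 = 8.0000.
        Var[R] = 2*n_A*n_B*(2*n_A*n_B - n_A - n_B) / ((n_A+n_B)^2 * (n_A+n_B-1)) = 8232/2548 = 3.2308.
        SD[R] = 1.7974.
Step 4: Continuity-corrected z = (R + 0.5 - E[R]) / SD[R] = (6 + 0.5 - 8.0000) / 1.7974 = -0.8345.
Step 5: Two-sided p-value via normal approximation = 2*(1 - Phi(|z|)) = 0.403986.
Step 6: alpha = 0.05. fail to reject H0.

R = 6, z = -0.8345, p = 0.403986, fail to reject H0.


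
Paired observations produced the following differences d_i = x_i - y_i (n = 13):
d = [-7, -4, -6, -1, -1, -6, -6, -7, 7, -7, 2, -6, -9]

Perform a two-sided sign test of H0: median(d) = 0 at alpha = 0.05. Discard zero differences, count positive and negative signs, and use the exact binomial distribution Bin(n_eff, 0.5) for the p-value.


Step 1: Discard zero differences. Original n = 13; n_eff = number of nonzero differences = 13.
Nonzero differences (with sign): -7, -4, -6, -1, -1, -6, -6, -7, +7, -7, +2, -6, -9
Step 2: Count signs: positive = 2, negative = 11.
Step 3: Under H0: P(positive) = 0.5, so the number of positives S ~ Bin(13, 0.5).
Step 4: Two-sided exact p-value = sum of Bin(13,0.5) probabilities at or below the observed probability = 0.022461.
Step 5: alpha = 0.05. reject H0.

n_eff = 13, pos = 2, neg = 11, p = 0.022461, reject H0.


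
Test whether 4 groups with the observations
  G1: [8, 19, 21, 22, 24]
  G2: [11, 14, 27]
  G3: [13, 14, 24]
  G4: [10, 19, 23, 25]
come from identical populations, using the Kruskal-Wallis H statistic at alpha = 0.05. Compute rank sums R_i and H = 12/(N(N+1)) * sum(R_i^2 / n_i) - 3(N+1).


Step 1: Combine all N = 15 observations and assign midranks.
sorted (value, group, rank): (8,G1,1), (10,G4,2), (11,G2,3), (13,G3,4), (14,G2,5.5), (14,G3,5.5), (19,G1,7.5), (19,G4,7.5), (21,G1,9), (22,G1,10), (23,G4,11), (24,G1,12.5), (24,G3,12.5), (25,G4,14), (27,G2,15)
Step 2: Sum ranks within each group.
R_1 = 40 (n_1 = 5)
R_2 = 23.5 (n_2 = 3)
R_3 = 22 (n_3 = 3)
R_4 = 34.5 (n_4 = 4)
Step 3: H = 12/(N(N+1)) * sum(R_i^2/n_i) - 3(N+1)
     = 12/(15*16) * (40^2/5 + 23.5^2/3 + 22^2/3 + 34.5^2/4) - 3*16
     = 0.050000 * 962.979 - 48
     = 0.148958.
Step 4: Ties present; correction factor C = 1 - 18/(15^3 - 15) = 0.994643. Corrected H = 0.148958 / 0.994643 = 0.149761.
Step 5: Under H0, H ~ chi^2(3); p-value = 0.985260.
Step 6: alpha = 0.05. fail to reject H0.

H = 0.1498, df = 3, p = 0.985260, fail to reject H0.


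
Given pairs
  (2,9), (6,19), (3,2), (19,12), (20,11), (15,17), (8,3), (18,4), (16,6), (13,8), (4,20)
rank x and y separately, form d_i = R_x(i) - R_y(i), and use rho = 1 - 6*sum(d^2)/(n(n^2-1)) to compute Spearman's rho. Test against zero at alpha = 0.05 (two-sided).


Step 1: Rank x and y separately (midranks; no ties here).
rank(x): 2->1, 6->4, 3->2, 19->10, 20->11, 15->7, 8->5, 18->9, 16->8, 13->6, 4->3
rank(y): 9->6, 19->10, 2->1, 12->8, 11->7, 17->9, 3->2, 4->3, 6->4, 8->5, 20->11
Step 2: d_i = R_x(i) - R_y(i); compute d_i^2.
  (1-6)^2=25, (4-10)^2=36, (2-1)^2=1, (10-8)^2=4, (11-7)^2=16, (7-9)^2=4, (5-2)^2=9, (9-3)^2=36, (8-4)^2=16, (6-5)^2=1, (3-11)^2=64
sum(d^2) = 212.
Step 3: rho = 1 - 6*212 / (11*(11^2 - 1)) = 1 - 1272/1320 = 0.036364.
Step 4: Under H0, t = rho * sqrt((n-2)/(1-rho^2)) = 0.1092 ~ t(9).
Step 5: Two-sided p-value from the t-distribution with 9 df = 0.915468.
Step 6: alpha = 0.05. fail to reject H0.

rho = 0.0364, p = 0.915468, fail to reject H0 at alpha = 0.05.


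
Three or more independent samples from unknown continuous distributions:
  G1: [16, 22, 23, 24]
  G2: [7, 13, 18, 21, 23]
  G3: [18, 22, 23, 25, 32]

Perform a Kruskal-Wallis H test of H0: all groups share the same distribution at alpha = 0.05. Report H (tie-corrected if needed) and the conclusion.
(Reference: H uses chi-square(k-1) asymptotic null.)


Step 1: Combine all N = 14 observations and assign midranks.
sorted (value, group, rank): (7,G2,1), (13,G2,2), (16,G1,3), (18,G2,4.5), (18,G3,4.5), (21,G2,6), (22,G1,7.5), (22,G3,7.5), (23,G1,10), (23,G2,10), (23,G3,10), (24,G1,12), (25,G3,13), (32,G3,14)
Step 2: Sum ranks within each group.
R_1 = 32.5 (n_1 = 4)
R_2 = 23.5 (n_2 = 5)
R_3 = 49 (n_3 = 5)
Step 3: H = 12/(N(N+1)) * sum(R_i^2/n_i) - 3(N+1)
     = 12/(14*15) * (32.5^2/4 + 23.5^2/5 + 49^2/5) - 3*15
     = 0.057143 * 854.712 - 45
     = 3.840714.
Step 4: Ties present; correction factor C = 1 - 36/(14^3 - 14) = 0.986813. Corrected H = 3.840714 / 0.986813 = 3.892038.
Step 5: Under H0, H ~ chi^2(2); p-value = 0.142842.
Step 6: alpha = 0.05. fail to reject H0.

H = 3.8920, df = 2, p = 0.142842, fail to reject H0.


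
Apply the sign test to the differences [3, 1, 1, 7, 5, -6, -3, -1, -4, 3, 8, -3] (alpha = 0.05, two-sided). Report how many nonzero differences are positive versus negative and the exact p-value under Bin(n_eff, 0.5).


Step 1: Discard zero differences. Original n = 12; n_eff = number of nonzero differences = 12.
Nonzero differences (with sign): +3, +1, +1, +7, +5, -6, -3, -1, -4, +3, +8, -3
Step 2: Count signs: positive = 7, negative = 5.
Step 3: Under H0: P(positive) = 0.5, so the number of positives S ~ Bin(12, 0.5).
Step 4: Two-sided exact p-value = sum of Bin(12,0.5) probabilities at or below the observed probability = 0.774414.
Step 5: alpha = 0.05. fail to reject H0.

n_eff = 12, pos = 7, neg = 5, p = 0.774414, fail to reject H0.


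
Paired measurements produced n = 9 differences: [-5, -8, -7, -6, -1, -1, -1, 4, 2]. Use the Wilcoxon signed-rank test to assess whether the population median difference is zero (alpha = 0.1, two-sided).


Step 1: Drop any zero differences (none here) and take |d_i|.
|d| = [5, 8, 7, 6, 1, 1, 1, 4, 2]
Step 2: Midrank |d_i| (ties get averaged ranks).
ranks: |5|->6, |8|->9, |7|->8, |6|->7, |1|->2, |1|->2, |1|->2, |4|->5, |2|->4
Step 3: Attach original signs; sum ranks with positive sign and with negative sign.
W+ = 5 + 4 = 9
W- = 6 + 9 + 8 + 7 + 2 + 2 + 2 = 36
(Check: W+ + W- = 45 should equal n(n+1)/2 = 45.)
Step 4: Test statistic W = min(W+, W-) = 9.
Step 5: Ties in |d|, so use the tie-corrected normal approximation.
        E[W] = n(n+1)/4 = 9*10/4 = 22.5.
        Tie groups: |d|=1 (t=3); sum(t^3 - t) = 24.
        Var[W] = n(n+1)(2n+1)/24 - sum(t^3-t)/48 = 1710/24 - 24/48 = 70.75.
        z = (W - E[W]) / sqrt(Var[W]) = (9 - 22.5) / 8.4113 = -1.6050.
        Two-sided p = 2*Phi(z) = 0.108497.
Step 6: alpha = 0.1. fail to reject H0.

W+ = 9, W- = 36, W = min = 9, p = 0.108497, fail to reject H0.


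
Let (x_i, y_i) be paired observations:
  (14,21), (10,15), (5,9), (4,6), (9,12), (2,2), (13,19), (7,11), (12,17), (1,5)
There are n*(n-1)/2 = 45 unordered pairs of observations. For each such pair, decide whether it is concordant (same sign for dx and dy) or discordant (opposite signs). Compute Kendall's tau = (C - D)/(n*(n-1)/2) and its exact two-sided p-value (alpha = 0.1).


Step 1: Enumerate the 45 unordered pairs (i,j) with i<j and classify each by sign(x_j-x_i) * sign(y_j-y_i).
  (1,2):dx=-4,dy=-6->C; (1,3):dx=-9,dy=-12->C; (1,4):dx=-10,dy=-15->C; (1,5):dx=-5,dy=-9->C
  (1,6):dx=-12,dy=-19->C; (1,7):dx=-1,dy=-2->C; (1,8):dx=-7,dy=-10->C; (1,9):dx=-2,dy=-4->C
  (1,10):dx=-13,dy=-16->C; (2,3):dx=-5,dy=-6->C; (2,4):dx=-6,dy=-9->C; (2,5):dx=-1,dy=-3->C
  (2,6):dx=-8,dy=-13->C; (2,7):dx=+3,dy=+4->C; (2,8):dx=-3,dy=-4->C; (2,9):dx=+2,dy=+2->C
  (2,10):dx=-9,dy=-10->C; (3,4):dx=-1,dy=-3->C; (3,5):dx=+4,dy=+3->C; (3,6):dx=-3,dy=-7->C
  (3,7):dx=+8,dy=+10->C; (3,8):dx=+2,dy=+2->C; (3,9):dx=+7,dy=+8->C; (3,10):dx=-4,dy=-4->C
  (4,5):dx=+5,dy=+6->C; (4,6):dx=-2,dy=-4->C; (4,7):dx=+9,dy=+13->C; (4,8):dx=+3,dy=+5->C
  (4,9):dx=+8,dy=+11->C; (4,10):dx=-3,dy=-1->C; (5,6):dx=-7,dy=-10->C; (5,7):dx=+4,dy=+7->C
  (5,8):dx=-2,dy=-1->C; (5,9):dx=+3,dy=+5->C; (5,10):dx=-8,dy=-7->C; (6,7):dx=+11,dy=+17->C
  (6,8):dx=+5,dy=+9->C; (6,9):dx=+10,dy=+15->C; (6,10):dx=-1,dy=+3->D; (7,8):dx=-6,dy=-8->C
  (7,9):dx=-1,dy=-2->C; (7,10):dx=-12,dy=-14->C; (8,9):dx=+5,dy=+6->C; (8,10):dx=-6,dy=-6->C
  (9,10):dx=-11,dy=-12->C
Step 2: C = 44, D = 1, total pairs = 45.
Step 3: tau = (C - D)/(n(n-1)/2) = (44 - 1)/45 = 0.955556.
Step 4: Exact two-sided p-value (enumerate n! = 3628800 permutations of y under H0): p = 0.000006.
Step 5: alpha = 0.1. reject H0.

tau_b = 0.9556 (C=44, D=1), p = 0.000006, reject H0.


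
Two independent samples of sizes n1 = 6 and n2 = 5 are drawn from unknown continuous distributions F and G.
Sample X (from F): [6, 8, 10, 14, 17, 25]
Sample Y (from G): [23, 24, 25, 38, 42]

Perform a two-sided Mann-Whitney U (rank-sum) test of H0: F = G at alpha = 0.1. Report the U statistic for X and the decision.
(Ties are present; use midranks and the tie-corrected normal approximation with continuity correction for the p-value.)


Step 1: Combine and sort all 11 observations; assign midranks.
sorted (value, group): (6,X), (8,X), (10,X), (14,X), (17,X), (23,Y), (24,Y), (25,X), (25,Y), (38,Y), (42,Y)
ranks: 6->1, 8->2, 10->3, 14->4, 17->5, 23->6, 24->7, 25->8.5, 25->8.5, 38->10, 42->11
Step 2: Rank sum for X: R1 = 1 + 2 + 3 + 4 + 5 + 8.5 = 23.5.
Step 3: U_X = R1 - n1(n1+1)/2 = 23.5 - 6*7/2 = 23.5 - 21 = 2.5.
       U_Y = n1*n2 - U_X = 30 - 2.5 = 27.5.
Step 4: Ties are present, so use the tie-corrected normal approximation (with continuity correction) for the p-value.
Step 5: p-value = 0.028100; compare to alpha = 0.1. reject H0.

U_X = 2.5, p = 0.028100, reject H0 at alpha = 0.1.


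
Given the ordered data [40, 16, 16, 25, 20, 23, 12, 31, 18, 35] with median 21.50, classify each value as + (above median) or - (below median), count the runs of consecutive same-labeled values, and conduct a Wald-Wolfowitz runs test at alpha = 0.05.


Step 1: Compute median = 21.50; label A = above, B = below.
Labels in order: ABBABABABA  (n_A = 5, n_B = 5)
Step 2: Count runs R = 9.
Step 3: Under H0 (random ordering), E[R] = 2*n_A*n_B/(n_A+n_B) + 1 = 2*5*5/10 + 1 = 6.0000.
        Var[R] = 2*n_A*n_B*(2*n_A*n_B - n_A - n_B) / ((n_A+n_B)^2 * (n_A+n_B-1)) = 2000/900 = 2.2222.
        SD[R] = 1.4907.
Step 4: Continuity-corrected z = (R - 0.5 - E[R]) / SD[R] = (9 - 0.5 - 6.0000) / 1.4907 = 1.6771.
Step 5: Two-sided p-value via normal approximation = 2*(1 - Phi(|z|)) = 0.093533.
Step 6: alpha = 0.05. fail to reject H0.

R = 9, z = 1.6771, p = 0.093533, fail to reject H0.


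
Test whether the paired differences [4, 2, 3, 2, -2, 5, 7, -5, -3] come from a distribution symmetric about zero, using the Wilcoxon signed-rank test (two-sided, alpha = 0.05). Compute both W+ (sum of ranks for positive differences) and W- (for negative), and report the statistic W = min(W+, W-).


Step 1: Drop any zero differences (none here) and take |d_i|.
|d| = [4, 2, 3, 2, 2, 5, 7, 5, 3]
Step 2: Midrank |d_i| (ties get averaged ranks).
ranks: |4|->6, |2|->2, |3|->4.5, |2|->2, |2|->2, |5|->7.5, |7|->9, |5|->7.5, |3|->4.5
Step 3: Attach original signs; sum ranks with positive sign and with negative sign.
W+ = 6 + 2 + 4.5 + 2 + 7.5 + 9 = 31
W- = 2 + 7.5 + 4.5 = 14
(Check: W+ + W- = 45 should equal n(n+1)/2 = 45.)
Step 4: Test statistic W = min(W+, W-) = 14.
Step 5: Ties in |d|, so use the tie-corrected normal approximation.
        E[W] = n(n+1)/4 = 9*10/4 = 22.5.
        Tie groups: |d|=2 (t=3), |d|=3 (t=2), |d|=5 (t=2); sum(t^3 - t) = 36.
        Var[W] = n(n+1)(2n+1)/24 - sum(t^3-t)/48 = 1710/24 - 36/48 = 70.5.
        z = (W - E[W]) / sqrt(Var[W]) = (14 - 22.5) / 8.3964 = -1.0123.
        Two-sided p = 2*Phi(z) = 0.311378.
Step 6: alpha = 0.05. fail to reject H0.

W+ = 31, W- = 14, W = min = 14, p = 0.311378, fail to reject H0.


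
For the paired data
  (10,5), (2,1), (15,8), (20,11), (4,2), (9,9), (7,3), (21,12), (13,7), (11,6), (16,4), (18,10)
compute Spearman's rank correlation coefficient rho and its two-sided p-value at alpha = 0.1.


Step 1: Rank x and y separately (midranks; no ties here).
rank(x): 10->5, 2->1, 15->8, 20->11, 4->2, 9->4, 7->3, 21->12, 13->7, 11->6, 16->9, 18->10
rank(y): 5->5, 1->1, 8->8, 11->11, 2->2, 9->9, 3->3, 12->12, 7->7, 6->6, 4->4, 10->10
Step 2: d_i = R_x(i) - R_y(i); compute d_i^2.
  (5-5)^2=0, (1-1)^2=0, (8-8)^2=0, (11-11)^2=0, (2-2)^2=0, (4-9)^2=25, (3-3)^2=0, (12-12)^2=0, (7-7)^2=0, (6-6)^2=0, (9-4)^2=25, (10-10)^2=0
sum(d^2) = 50.
Step 3: rho = 1 - 6*50 / (12*(12^2 - 1)) = 1 - 300/1716 = 0.825175.
Step 4: Under H0, t = rho * sqrt((n-2)/(1-rho^2)) = 4.6195 ~ t(10).
Step 5: Two-sided p-value from the t-distribution with 10 df = 0.000951.
Step 6: alpha = 0.1. reject H0.

rho = 0.8252, p = 0.000951, reject H0 at alpha = 0.1.


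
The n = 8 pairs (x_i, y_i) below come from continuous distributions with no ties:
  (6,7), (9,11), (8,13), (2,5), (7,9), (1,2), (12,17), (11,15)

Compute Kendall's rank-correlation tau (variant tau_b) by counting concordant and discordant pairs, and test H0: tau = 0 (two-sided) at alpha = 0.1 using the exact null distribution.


Step 1: Enumerate the 28 unordered pairs (i,j) with i<j and classify each by sign(x_j-x_i) * sign(y_j-y_i).
  (1,2):dx=+3,dy=+4->C; (1,3):dx=+2,dy=+6->C; (1,4):dx=-4,dy=-2->C; (1,5):dx=+1,dy=+2->C
  (1,6):dx=-5,dy=-5->C; (1,7):dx=+6,dy=+10->C; (1,8):dx=+5,dy=+8->C; (2,3):dx=-1,dy=+2->D
  (2,4):dx=-7,dy=-6->C; (2,5):dx=-2,dy=-2->C; (2,6):dx=-8,dy=-9->C; (2,7):dx=+3,dy=+6->C
  (2,8):dx=+2,dy=+4->C; (3,4):dx=-6,dy=-8->C; (3,5):dx=-1,dy=-4->C; (3,6):dx=-7,dy=-11->C
  (3,7):dx=+4,dy=+4->C; (3,8):dx=+3,dy=+2->C; (4,5):dx=+5,dy=+4->C; (4,6):dx=-1,dy=-3->C
  (4,7):dx=+10,dy=+12->C; (4,8):dx=+9,dy=+10->C; (5,6):dx=-6,dy=-7->C; (5,7):dx=+5,dy=+8->C
  (5,8):dx=+4,dy=+6->C; (6,7):dx=+11,dy=+15->C; (6,8):dx=+10,dy=+13->C; (7,8):dx=-1,dy=-2->C
Step 2: C = 27, D = 1, total pairs = 28.
Step 3: tau = (C - D)/(n(n-1)/2) = (27 - 1)/28 = 0.928571.
Step 4: Exact two-sided p-value (enumerate n! = 40320 permutations of y under H0): p = 0.000397.
Step 5: alpha = 0.1. reject H0.

tau_b = 0.9286 (C=27, D=1), p = 0.000397, reject H0.


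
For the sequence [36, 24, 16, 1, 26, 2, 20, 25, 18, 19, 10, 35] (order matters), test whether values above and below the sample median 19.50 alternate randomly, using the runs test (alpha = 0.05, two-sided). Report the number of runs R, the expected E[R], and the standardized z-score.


Step 1: Compute median = 19.50; label A = above, B = below.
Labels in order: AABBABAABBBA  (n_A = 6, n_B = 6)
Step 2: Count runs R = 7.
Step 3: Under H0 (random ordering), E[R] = 2*n_A*n_B/(n_A+n_B) + 1 = 2*6*6/12 + 1 = 7.0000.
        Var[R] = 2*n_A*n_B*(2*n_A*n_B - n_A - n_B) / ((n_A+n_B)^2 * (n_A+n_B-1)) = 4320/1584 = 2.7273.
        SD[R] = 1.6514.
Step 4: R = E[R], so z = 0 with no continuity correction.
Step 5: Two-sided p-value via normal approximation = 2*(1 - Phi(|z|)) = 1.000000.
Step 6: alpha = 0.05. fail to reject H0.

R = 7, z = 0.0000, p = 1.000000, fail to reject H0.


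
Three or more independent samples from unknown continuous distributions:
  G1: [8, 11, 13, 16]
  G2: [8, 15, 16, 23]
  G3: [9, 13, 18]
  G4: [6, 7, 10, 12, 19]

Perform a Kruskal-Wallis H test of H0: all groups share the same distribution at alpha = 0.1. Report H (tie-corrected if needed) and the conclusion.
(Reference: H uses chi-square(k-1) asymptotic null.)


Step 1: Combine all N = 16 observations and assign midranks.
sorted (value, group, rank): (6,G4,1), (7,G4,2), (8,G1,3.5), (8,G2,3.5), (9,G3,5), (10,G4,6), (11,G1,7), (12,G4,8), (13,G1,9.5), (13,G3,9.5), (15,G2,11), (16,G1,12.5), (16,G2,12.5), (18,G3,14), (19,G4,15), (23,G2,16)
Step 2: Sum ranks within each group.
R_1 = 32.5 (n_1 = 4)
R_2 = 43 (n_2 = 4)
R_3 = 28.5 (n_3 = 3)
R_4 = 32 (n_4 = 5)
Step 3: H = 12/(N(N+1)) * sum(R_i^2/n_i) - 3(N+1)
     = 12/(16*17) * (32.5^2/4 + 43^2/4 + 28.5^2/3 + 32^2/5) - 3*17
     = 0.044118 * 1201.86 - 51
     = 2.023346.
Step 4: Ties present; correction factor C = 1 - 18/(16^3 - 16) = 0.995588. Corrected H = 2.023346 / 0.995588 = 2.032312.
Step 5: Under H0, H ~ chi^2(3); p-value = 0.565727.
Step 6: alpha = 0.1. fail to reject H0.

H = 2.0323, df = 3, p = 0.565727, fail to reject H0.


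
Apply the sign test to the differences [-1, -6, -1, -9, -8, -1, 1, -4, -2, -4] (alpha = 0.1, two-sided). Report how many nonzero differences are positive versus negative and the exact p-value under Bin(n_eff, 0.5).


Step 1: Discard zero differences. Original n = 10; n_eff = number of nonzero differences = 10.
Nonzero differences (with sign): -1, -6, -1, -9, -8, -1, +1, -4, -2, -4
Step 2: Count signs: positive = 1, negative = 9.
Step 3: Under H0: P(positive) = 0.5, so the number of positives S ~ Bin(10, 0.5).
Step 4: Two-sided exact p-value = sum of Bin(10,0.5) probabilities at or below the observed probability = 0.021484.
Step 5: alpha = 0.1. reject H0.

n_eff = 10, pos = 1, neg = 9, p = 0.021484, reject H0.


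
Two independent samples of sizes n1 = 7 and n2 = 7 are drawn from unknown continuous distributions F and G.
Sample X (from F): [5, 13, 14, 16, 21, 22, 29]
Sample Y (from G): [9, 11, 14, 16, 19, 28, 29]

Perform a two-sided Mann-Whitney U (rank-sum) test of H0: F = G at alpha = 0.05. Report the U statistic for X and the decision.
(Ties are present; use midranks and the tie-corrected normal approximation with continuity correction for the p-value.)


Step 1: Combine and sort all 14 observations; assign midranks.
sorted (value, group): (5,X), (9,Y), (11,Y), (13,X), (14,X), (14,Y), (16,X), (16,Y), (19,Y), (21,X), (22,X), (28,Y), (29,X), (29,Y)
ranks: 5->1, 9->2, 11->3, 13->4, 14->5.5, 14->5.5, 16->7.5, 16->7.5, 19->9, 21->10, 22->11, 28->12, 29->13.5, 29->13.5
Step 2: Rank sum for X: R1 = 1 + 4 + 5.5 + 7.5 + 10 + 11 + 13.5 = 52.5.
Step 3: U_X = R1 - n1(n1+1)/2 = 52.5 - 7*8/2 = 52.5 - 28 = 24.5.
       U_Y = n1*n2 - U_X = 49 - 24.5 = 24.5.
Step 4: Ties are present, so use the tie-corrected normal approximation (with continuity correction) for the p-value.
Step 5: p-value = 1.000000; compare to alpha = 0.05. fail to reject H0.

U_X = 24.5, p = 1.000000, fail to reject H0 at alpha = 0.05.


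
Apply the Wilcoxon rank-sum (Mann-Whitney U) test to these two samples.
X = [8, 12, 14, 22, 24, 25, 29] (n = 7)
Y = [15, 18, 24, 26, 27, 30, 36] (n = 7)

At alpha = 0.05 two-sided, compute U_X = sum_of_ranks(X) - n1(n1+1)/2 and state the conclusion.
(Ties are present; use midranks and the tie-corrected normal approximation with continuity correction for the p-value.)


Step 1: Combine and sort all 14 observations; assign midranks.
sorted (value, group): (8,X), (12,X), (14,X), (15,Y), (18,Y), (22,X), (24,X), (24,Y), (25,X), (26,Y), (27,Y), (29,X), (30,Y), (36,Y)
ranks: 8->1, 12->2, 14->3, 15->4, 18->5, 22->6, 24->7.5, 24->7.5, 25->9, 26->10, 27->11, 29->12, 30->13, 36->14
Step 2: Rank sum for X: R1 = 1 + 2 + 3 + 6 + 7.5 + 9 + 12 = 40.5.
Step 3: U_X = R1 - n1(n1+1)/2 = 40.5 - 7*8/2 = 40.5 - 28 = 12.5.
       U_Y = n1*n2 - U_X = 49 - 12.5 = 36.5.
Step 4: Ties are present, so use the tie-corrected normal approximation (with continuity correction) for the p-value.
Step 5: p-value = 0.141282; compare to alpha = 0.05. fail to reject H0.

U_X = 12.5, p = 0.141282, fail to reject H0 at alpha = 0.05.


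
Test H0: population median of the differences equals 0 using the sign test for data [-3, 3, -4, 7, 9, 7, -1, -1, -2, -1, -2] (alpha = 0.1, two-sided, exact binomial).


Step 1: Discard zero differences. Original n = 11; n_eff = number of nonzero differences = 11.
Nonzero differences (with sign): -3, +3, -4, +7, +9, +7, -1, -1, -2, -1, -2
Step 2: Count signs: positive = 4, negative = 7.
Step 3: Under H0: P(positive) = 0.5, so the number of positives S ~ Bin(11, 0.5).
Step 4: Two-sided exact p-value = sum of Bin(11,0.5) probabilities at or below the observed probability = 0.548828.
Step 5: alpha = 0.1. fail to reject H0.

n_eff = 11, pos = 4, neg = 7, p = 0.548828, fail to reject H0.


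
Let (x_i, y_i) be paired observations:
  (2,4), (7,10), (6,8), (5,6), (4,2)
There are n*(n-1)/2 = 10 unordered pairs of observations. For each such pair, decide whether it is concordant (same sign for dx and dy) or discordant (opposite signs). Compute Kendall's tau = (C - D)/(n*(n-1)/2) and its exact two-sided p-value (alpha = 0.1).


Step 1: Enumerate the 10 unordered pairs (i,j) with i<j and classify each by sign(x_j-x_i) * sign(y_j-y_i).
  (1,2):dx=+5,dy=+6->C; (1,3):dx=+4,dy=+4->C; (1,4):dx=+3,dy=+2->C; (1,5):dx=+2,dy=-2->D
  (2,3):dx=-1,dy=-2->C; (2,4):dx=-2,dy=-4->C; (2,5):dx=-3,dy=-8->C; (3,4):dx=-1,dy=-2->C
  (3,5):dx=-2,dy=-6->C; (4,5):dx=-1,dy=-4->C
Step 2: C = 9, D = 1, total pairs = 10.
Step 3: tau = (C - D)/(n(n-1)/2) = (9 - 1)/10 = 0.800000.
Step 4: Exact two-sided p-value (enumerate n! = 120 permutations of y under H0): p = 0.083333.
Step 5: alpha = 0.1. reject H0.

tau_b = 0.8000 (C=9, D=1), p = 0.083333, reject H0.


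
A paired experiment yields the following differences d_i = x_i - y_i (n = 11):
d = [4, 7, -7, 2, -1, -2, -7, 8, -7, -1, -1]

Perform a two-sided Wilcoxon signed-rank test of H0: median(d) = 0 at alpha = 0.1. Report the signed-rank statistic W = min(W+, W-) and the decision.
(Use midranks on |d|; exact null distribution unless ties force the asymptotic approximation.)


Step 1: Drop any zero differences (none here) and take |d_i|.
|d| = [4, 7, 7, 2, 1, 2, 7, 8, 7, 1, 1]
Step 2: Midrank |d_i| (ties get averaged ranks).
ranks: |4|->6, |7|->8.5, |7|->8.5, |2|->4.5, |1|->2, |2|->4.5, |7|->8.5, |8|->11, |7|->8.5, |1|->2, |1|->2
Step 3: Attach original signs; sum ranks with positive sign and with negative sign.
W+ = 6 + 8.5 + 4.5 + 11 = 30
W- = 8.5 + 2 + 4.5 + 8.5 + 8.5 + 2 + 2 = 36
(Check: W+ + W- = 66 should equal n(n+1)/2 = 66.)
Step 4: Test statistic W = min(W+, W-) = 30.
Step 5: Ties in |d|, so use the tie-corrected normal approximation.
        E[W] = n(n+1)/4 = 11*12/4 = 33.
        Tie groups: |d|=1 (t=3), |d|=2 (t=2), |d|=7 (t=4); sum(t^3 - t) = 90.
        Var[W] = n(n+1)(2n+1)/24 - sum(t^3-t)/48 = 3036/24 - 90/48 = 124.625.
        z = (W - E[W]) / sqrt(Var[W]) = (30 - 33) / 11.1636 = -0.2687.
        Two-sided p = 2*Phi(z) = 0.788136.
Step 6: alpha = 0.1. fail to reject H0.

W+ = 30, W- = 36, W = min = 30, p = 0.788136, fail to reject H0.


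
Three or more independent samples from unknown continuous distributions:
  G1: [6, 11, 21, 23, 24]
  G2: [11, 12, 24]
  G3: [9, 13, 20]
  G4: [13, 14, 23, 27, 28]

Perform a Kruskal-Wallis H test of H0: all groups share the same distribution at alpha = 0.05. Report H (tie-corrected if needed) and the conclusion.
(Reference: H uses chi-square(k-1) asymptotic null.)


Step 1: Combine all N = 16 observations and assign midranks.
sorted (value, group, rank): (6,G1,1), (9,G3,2), (11,G1,3.5), (11,G2,3.5), (12,G2,5), (13,G3,6.5), (13,G4,6.5), (14,G4,8), (20,G3,9), (21,G1,10), (23,G1,11.5), (23,G4,11.5), (24,G1,13.5), (24,G2,13.5), (27,G4,15), (28,G4,16)
Step 2: Sum ranks within each group.
R_1 = 39.5 (n_1 = 5)
R_2 = 22 (n_2 = 3)
R_3 = 17.5 (n_3 = 3)
R_4 = 57 (n_4 = 5)
Step 3: H = 12/(N(N+1)) * sum(R_i^2/n_i) - 3(N+1)
     = 12/(16*17) * (39.5^2/5 + 22^2/3 + 17.5^2/3 + 57^2/5) - 3*17
     = 0.044118 * 1225.27 - 51
     = 3.055882.
Step 4: Ties present; correction factor C = 1 - 24/(16^3 - 16) = 0.994118. Corrected H = 3.055882 / 0.994118 = 3.073964.
Step 5: Under H0, H ~ chi^2(3); p-value = 0.380361.
Step 6: alpha = 0.05. fail to reject H0.

H = 3.0740, df = 3, p = 0.380361, fail to reject H0.


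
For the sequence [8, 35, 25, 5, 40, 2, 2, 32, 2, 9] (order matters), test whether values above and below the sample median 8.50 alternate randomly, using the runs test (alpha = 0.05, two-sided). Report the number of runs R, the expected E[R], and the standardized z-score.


Step 1: Compute median = 8.50; label A = above, B = below.
Labels in order: BAABABBABA  (n_A = 5, n_B = 5)
Step 2: Count runs R = 8.
Step 3: Under H0 (random ordering), E[R] = 2*n_A*n_B/(n_A+n_B) + 1 = 2*5*5/10 + 1 = 6.0000.
        Var[R] = 2*n_A*n_B*(2*n_A*n_B - n_A - n_B) / ((n_A+n_B)^2 * (n_A+n_B-1)) = 2000/900 = 2.2222.
        SD[R] = 1.4907.
Step 4: Continuity-corrected z = (R - 0.5 - E[R]) / SD[R] = (8 - 0.5 - 6.0000) / 1.4907 = 1.0062.
Step 5: Two-sided p-value via normal approximation = 2*(1 - Phi(|z|)) = 0.314305.
Step 6: alpha = 0.05. fail to reject H0.

R = 8, z = 1.0062, p = 0.314305, fail to reject H0.


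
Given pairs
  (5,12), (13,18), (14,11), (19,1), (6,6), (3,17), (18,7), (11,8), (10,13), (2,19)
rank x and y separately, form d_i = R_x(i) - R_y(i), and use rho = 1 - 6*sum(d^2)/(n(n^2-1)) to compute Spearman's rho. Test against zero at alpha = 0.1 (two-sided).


Step 1: Rank x and y separately (midranks; no ties here).
rank(x): 5->3, 13->7, 14->8, 19->10, 6->4, 3->2, 18->9, 11->6, 10->5, 2->1
rank(y): 12->6, 18->9, 11->5, 1->1, 6->2, 17->8, 7->3, 8->4, 13->7, 19->10
Step 2: d_i = R_x(i) - R_y(i); compute d_i^2.
  (3-6)^2=9, (7-9)^2=4, (8-5)^2=9, (10-1)^2=81, (4-2)^2=4, (2-8)^2=36, (9-3)^2=36, (6-4)^2=4, (5-7)^2=4, (1-10)^2=81
sum(d^2) = 268.
Step 3: rho = 1 - 6*268 / (10*(10^2 - 1)) = 1 - 1608/990 = -0.624242.
Step 4: Under H0, t = rho * sqrt((n-2)/(1-rho^2)) = -2.2601 ~ t(8).
Step 5: Two-sided p-value from the t-distribution with 8 df = 0.053718.
Step 6: alpha = 0.1. reject H0.

rho = -0.6242, p = 0.053718, reject H0 at alpha = 0.1.


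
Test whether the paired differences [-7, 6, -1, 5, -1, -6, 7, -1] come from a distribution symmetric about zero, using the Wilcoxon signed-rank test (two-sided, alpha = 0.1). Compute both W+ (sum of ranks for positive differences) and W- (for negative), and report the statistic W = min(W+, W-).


Step 1: Drop any zero differences (none here) and take |d_i|.
|d| = [7, 6, 1, 5, 1, 6, 7, 1]
Step 2: Midrank |d_i| (ties get averaged ranks).
ranks: |7|->7.5, |6|->5.5, |1|->2, |5|->4, |1|->2, |6|->5.5, |7|->7.5, |1|->2
Step 3: Attach original signs; sum ranks with positive sign and with negative sign.
W+ = 5.5 + 4 + 7.5 = 17
W- = 7.5 + 2 + 2 + 5.5 + 2 = 19
(Check: W+ + W- = 36 should equal n(n+1)/2 = 36.)
Step 4: Test statistic W = min(W+, W-) = 17.
Step 5: Ties in |d|, so use the tie-corrected normal approximation.
        E[W] = n(n+1)/4 = 8*9/4 = 18.
        Tie groups: |d|=1 (t=3), |d|=6 (t=2), |d|=7 (t=2); sum(t^3 - t) = 36.
        Var[W] = n(n+1)(2n+1)/24 - sum(t^3-t)/48 = 1224/24 - 36/48 = 50.25.
        z = (W - E[W]) / sqrt(Var[W]) = (17 - 18) / 7.0887 = -0.1411.
        Two-sided p = 2*Phi(z) = 0.887815.
Step 6: alpha = 0.1. fail to reject H0.

W+ = 17, W- = 19, W = min = 17, p = 0.887815, fail to reject H0.


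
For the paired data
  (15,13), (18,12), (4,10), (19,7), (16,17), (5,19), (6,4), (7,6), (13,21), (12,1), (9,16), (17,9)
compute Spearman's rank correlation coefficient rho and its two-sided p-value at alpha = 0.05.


Step 1: Rank x and y separately (midranks; no ties here).
rank(x): 15->8, 18->11, 4->1, 19->12, 16->9, 5->2, 6->3, 7->4, 13->7, 12->6, 9->5, 17->10
rank(y): 13->8, 12->7, 10->6, 7->4, 17->10, 19->11, 4->2, 6->3, 21->12, 1->1, 16->9, 9->5
Step 2: d_i = R_x(i) - R_y(i); compute d_i^2.
  (8-8)^2=0, (11-7)^2=16, (1-6)^2=25, (12-4)^2=64, (9-10)^2=1, (2-11)^2=81, (3-2)^2=1, (4-3)^2=1, (7-12)^2=25, (6-1)^2=25, (5-9)^2=16, (10-5)^2=25
sum(d^2) = 280.
Step 3: rho = 1 - 6*280 / (12*(12^2 - 1)) = 1 - 1680/1716 = 0.020979.
Step 4: Under H0, t = rho * sqrt((n-2)/(1-rho^2)) = 0.0664 ~ t(10).
Step 5: Two-sided p-value from the t-distribution with 10 df = 0.948402.
Step 6: alpha = 0.05. fail to reject H0.

rho = 0.0210, p = 0.948402, fail to reject H0 at alpha = 0.05.


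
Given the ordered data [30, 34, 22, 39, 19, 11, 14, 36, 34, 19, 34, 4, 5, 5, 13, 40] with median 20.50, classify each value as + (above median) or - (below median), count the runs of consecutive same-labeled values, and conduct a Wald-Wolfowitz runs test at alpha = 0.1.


Step 1: Compute median = 20.50; label A = above, B = below.
Labels in order: AAAABBBAABABBBBA  (n_A = 8, n_B = 8)
Step 2: Count runs R = 7.
Step 3: Under H0 (random ordering), E[R] = 2*n_A*n_B/(n_A+n_B) + 1 = 2*8*8/16 + 1 = 9.0000.
        Var[R] = 2*n_A*n_B*(2*n_A*n_B - n_A - n_B) / ((n_A+n_B)^2 * (n_A+n_B-1)) = 14336/3840 = 3.7333.
        SD[R] = 1.9322.
Step 4: Continuity-corrected z = (R + 0.5 - E[R]) / SD[R] = (7 + 0.5 - 9.0000) / 1.9322 = -0.7763.
Step 5: Two-sided p-value via normal approximation = 2*(1 - Phi(|z|)) = 0.437558.
Step 6: alpha = 0.1. fail to reject H0.

R = 7, z = -0.7763, p = 0.437558, fail to reject H0.


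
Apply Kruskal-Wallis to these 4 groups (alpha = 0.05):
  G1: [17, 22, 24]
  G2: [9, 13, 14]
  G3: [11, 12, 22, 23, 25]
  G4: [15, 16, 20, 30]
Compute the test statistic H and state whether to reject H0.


Step 1: Combine all N = 15 observations and assign midranks.
sorted (value, group, rank): (9,G2,1), (11,G3,2), (12,G3,3), (13,G2,4), (14,G2,5), (15,G4,6), (16,G4,7), (17,G1,8), (20,G4,9), (22,G1,10.5), (22,G3,10.5), (23,G3,12), (24,G1,13), (25,G3,14), (30,G4,15)
Step 2: Sum ranks within each group.
R_1 = 31.5 (n_1 = 3)
R_2 = 10 (n_2 = 3)
R_3 = 41.5 (n_3 = 5)
R_4 = 37 (n_4 = 4)
Step 3: H = 12/(N(N+1)) * sum(R_i^2/n_i) - 3(N+1)
     = 12/(15*16) * (31.5^2/3 + 10^2/3 + 41.5^2/5 + 37^2/4) - 3*16
     = 0.050000 * 1050.78 - 48
     = 4.539167.
Step 4: Ties present; correction factor C = 1 - 6/(15^3 - 15) = 0.998214. Corrected H = 4.539167 / 0.998214 = 4.547287.
Step 5: Under H0, H ~ chi^2(3); p-value = 0.208111.
Step 6: alpha = 0.05. fail to reject H0.

H = 4.5473, df = 3, p = 0.208111, fail to reject H0.


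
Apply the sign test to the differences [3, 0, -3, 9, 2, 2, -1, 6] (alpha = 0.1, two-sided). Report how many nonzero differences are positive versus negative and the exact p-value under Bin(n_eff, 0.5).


Step 1: Discard zero differences. Original n = 8; n_eff = number of nonzero differences = 7.
Nonzero differences (with sign): +3, -3, +9, +2, +2, -1, +6
Step 2: Count signs: positive = 5, negative = 2.
Step 3: Under H0: P(positive) = 0.5, so the number of positives S ~ Bin(7, 0.5).
Step 4: Two-sided exact p-value = sum of Bin(7,0.5) probabilities at or below the observed probability = 0.453125.
Step 5: alpha = 0.1. fail to reject H0.

n_eff = 7, pos = 5, neg = 2, p = 0.453125, fail to reject H0.


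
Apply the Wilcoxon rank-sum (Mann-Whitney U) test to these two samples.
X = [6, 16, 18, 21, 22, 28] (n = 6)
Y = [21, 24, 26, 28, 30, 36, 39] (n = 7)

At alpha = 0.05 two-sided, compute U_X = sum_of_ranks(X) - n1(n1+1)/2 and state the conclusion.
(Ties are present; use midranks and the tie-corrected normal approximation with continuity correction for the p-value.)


Step 1: Combine and sort all 13 observations; assign midranks.
sorted (value, group): (6,X), (16,X), (18,X), (21,X), (21,Y), (22,X), (24,Y), (26,Y), (28,X), (28,Y), (30,Y), (36,Y), (39,Y)
ranks: 6->1, 16->2, 18->3, 21->4.5, 21->4.5, 22->6, 24->7, 26->8, 28->9.5, 28->9.5, 30->11, 36->12, 39->13
Step 2: Rank sum for X: R1 = 1 + 2 + 3 + 4.5 + 6 + 9.5 = 26.
Step 3: U_X = R1 - n1(n1+1)/2 = 26 - 6*7/2 = 26 - 21 = 5.
       U_Y = n1*n2 - U_X = 42 - 5 = 37.
Step 4: Ties are present, so use the tie-corrected normal approximation (with continuity correction) for the p-value.
Step 5: p-value = 0.026392; compare to alpha = 0.05. reject H0.

U_X = 5, p = 0.026392, reject H0 at alpha = 0.05.


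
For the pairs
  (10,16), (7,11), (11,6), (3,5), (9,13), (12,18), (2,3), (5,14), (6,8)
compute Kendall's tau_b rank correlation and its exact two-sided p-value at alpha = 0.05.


Step 1: Enumerate the 36 unordered pairs (i,j) with i<j and classify each by sign(x_j-x_i) * sign(y_j-y_i).
  (1,2):dx=-3,dy=-5->C; (1,3):dx=+1,dy=-10->D; (1,4):dx=-7,dy=-11->C; (1,5):dx=-1,dy=-3->C
  (1,6):dx=+2,dy=+2->C; (1,7):dx=-8,dy=-13->C; (1,8):dx=-5,dy=-2->C; (1,9):dx=-4,dy=-8->C
  (2,3):dx=+4,dy=-5->D; (2,4):dx=-4,dy=-6->C; (2,5):dx=+2,dy=+2->C; (2,6):dx=+5,dy=+7->C
  (2,7):dx=-5,dy=-8->C; (2,8):dx=-2,dy=+3->D; (2,9):dx=-1,dy=-3->C; (3,4):dx=-8,dy=-1->C
  (3,5):dx=-2,dy=+7->D; (3,6):dx=+1,dy=+12->C; (3,7):dx=-9,dy=-3->C; (3,8):dx=-6,dy=+8->D
  (3,9):dx=-5,dy=+2->D; (4,5):dx=+6,dy=+8->C; (4,6):dx=+9,dy=+13->C; (4,7):dx=-1,dy=-2->C
  (4,8):dx=+2,dy=+9->C; (4,9):dx=+3,dy=+3->C; (5,6):dx=+3,dy=+5->C; (5,7):dx=-7,dy=-10->C
  (5,8):dx=-4,dy=+1->D; (5,9):dx=-3,dy=-5->C; (6,7):dx=-10,dy=-15->C; (6,8):dx=-7,dy=-4->C
  (6,9):dx=-6,dy=-10->C; (7,8):dx=+3,dy=+11->C; (7,9):dx=+4,dy=+5->C; (8,9):dx=+1,dy=-6->D
Step 2: C = 28, D = 8, total pairs = 36.
Step 3: tau = (C - D)/(n(n-1)/2) = (28 - 8)/36 = 0.555556.
Step 4: Exact two-sided p-value (enumerate n! = 362880 permutations of y under H0): p = 0.044615.
Step 5: alpha = 0.05. reject H0.

tau_b = 0.5556 (C=28, D=8), p = 0.044615, reject H0.


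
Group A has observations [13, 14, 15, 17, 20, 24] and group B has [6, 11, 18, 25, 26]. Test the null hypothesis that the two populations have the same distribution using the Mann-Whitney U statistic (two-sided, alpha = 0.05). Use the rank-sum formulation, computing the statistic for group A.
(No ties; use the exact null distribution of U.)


Step 1: Combine and sort all 11 observations; assign midranks.
sorted (value, group): (6,Y), (11,Y), (13,X), (14,X), (15,X), (17,X), (18,Y), (20,X), (24,X), (25,Y), (26,Y)
ranks: 6->1, 11->2, 13->3, 14->4, 15->5, 17->6, 18->7, 20->8, 24->9, 25->10, 26->11
Step 2: Rank sum for X: R1 = 3 + 4 + 5 + 6 + 8 + 9 = 35.
Step 3: U_X = R1 - n1(n1+1)/2 = 35 - 6*7/2 = 35 - 21 = 14.
       U_Y = n1*n2 - U_X = 30 - 14 = 16.
Step 4: No ties, so the exact null distribution of U (based on enumerating the C(11,6) = 462 equally likely rank assignments) gives the two-sided p-value.
Step 5: p-value = 0.930736; compare to alpha = 0.05. fail to reject H0.

U_X = 14, p = 0.930736, fail to reject H0 at alpha = 0.05.


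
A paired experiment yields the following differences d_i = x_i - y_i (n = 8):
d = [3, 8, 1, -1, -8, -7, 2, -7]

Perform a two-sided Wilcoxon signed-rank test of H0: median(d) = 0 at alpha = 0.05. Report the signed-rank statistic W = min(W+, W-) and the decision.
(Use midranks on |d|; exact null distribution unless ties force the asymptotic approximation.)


Step 1: Drop any zero differences (none here) and take |d_i|.
|d| = [3, 8, 1, 1, 8, 7, 2, 7]
Step 2: Midrank |d_i| (ties get averaged ranks).
ranks: |3|->4, |8|->7.5, |1|->1.5, |1|->1.5, |8|->7.5, |7|->5.5, |2|->3, |7|->5.5
Step 3: Attach original signs; sum ranks with positive sign and with negative sign.
W+ = 4 + 7.5 + 1.5 + 3 = 16
W- = 1.5 + 7.5 + 5.5 + 5.5 = 20
(Check: W+ + W- = 36 should equal n(n+1)/2 = 36.)
Step 4: Test statistic W = min(W+, W-) = 16.
Step 5: Ties in |d|, so use the tie-corrected normal approximation.
        E[W] = n(n+1)/4 = 8*9/4 = 18.
        Tie groups: |d|=1 (t=2), |d|=7 (t=2), |d|=8 (t=2); sum(t^3 - t) = 18.
        Var[W] = n(n+1)(2n+1)/24 - sum(t^3-t)/48 = 1224/24 - 18/48 = 50.625.
        z = (W - E[W]) / sqrt(Var[W]) = (16 - 18) / 7.1151 = -0.2811.
        Two-sided p = 2*Phi(z) = 0.778640.
Step 6: alpha = 0.05. fail to reject H0.

W+ = 16, W- = 20, W = min = 16, p = 0.778640, fail to reject H0.


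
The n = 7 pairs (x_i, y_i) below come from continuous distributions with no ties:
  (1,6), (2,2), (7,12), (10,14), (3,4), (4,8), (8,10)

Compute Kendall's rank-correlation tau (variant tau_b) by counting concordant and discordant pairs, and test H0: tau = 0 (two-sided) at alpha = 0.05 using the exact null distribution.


Step 1: Enumerate the 21 unordered pairs (i,j) with i<j and classify each by sign(x_j-x_i) * sign(y_j-y_i).
  (1,2):dx=+1,dy=-4->D; (1,3):dx=+6,dy=+6->C; (1,4):dx=+9,dy=+8->C; (1,5):dx=+2,dy=-2->D
  (1,6):dx=+3,dy=+2->C; (1,7):dx=+7,dy=+4->C; (2,3):dx=+5,dy=+10->C; (2,4):dx=+8,dy=+12->C
  (2,5):dx=+1,dy=+2->C; (2,6):dx=+2,dy=+6->C; (2,7):dx=+6,dy=+8->C; (3,4):dx=+3,dy=+2->C
  (3,5):dx=-4,dy=-8->C; (3,6):dx=-3,dy=-4->C; (3,7):dx=+1,dy=-2->D; (4,5):dx=-7,dy=-10->C
  (4,6):dx=-6,dy=-6->C; (4,7):dx=-2,dy=-4->C; (5,6):dx=+1,dy=+4->C; (5,7):dx=+5,dy=+6->C
  (6,7):dx=+4,dy=+2->C
Step 2: C = 18, D = 3, total pairs = 21.
Step 3: tau = (C - D)/(n(n-1)/2) = (18 - 3)/21 = 0.714286.
Step 4: Exact two-sided p-value (enumerate n! = 5040 permutations of y under H0): p = 0.030159.
Step 5: alpha = 0.05. reject H0.

tau_b = 0.7143 (C=18, D=3), p = 0.030159, reject H0.


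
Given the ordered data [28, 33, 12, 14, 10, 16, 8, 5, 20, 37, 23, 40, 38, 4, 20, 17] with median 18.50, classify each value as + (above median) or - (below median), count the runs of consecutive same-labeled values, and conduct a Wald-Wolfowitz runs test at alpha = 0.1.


Step 1: Compute median = 18.50; label A = above, B = below.
Labels in order: AABBBBBBAAAAABAB  (n_A = 8, n_B = 8)
Step 2: Count runs R = 6.
Step 3: Under H0 (random ordering), E[R] = 2*n_A*n_B/(n_A+n_B) + 1 = 2*8*8/16 + 1 = 9.0000.
        Var[R] = 2*n_A*n_B*(2*n_A*n_B - n_A - n_B) / ((n_A+n_B)^2 * (n_A+n_B-1)) = 14336/3840 = 3.7333.
        SD[R] = 1.9322.
Step 4: Continuity-corrected z = (R + 0.5 - E[R]) / SD[R] = (6 + 0.5 - 9.0000) / 1.9322 = -1.2939.
Step 5: Two-sided p-value via normal approximation = 2*(1 - Phi(|z|)) = 0.195709.
Step 6: alpha = 0.1. fail to reject H0.

R = 6, z = -1.2939, p = 0.195709, fail to reject H0.


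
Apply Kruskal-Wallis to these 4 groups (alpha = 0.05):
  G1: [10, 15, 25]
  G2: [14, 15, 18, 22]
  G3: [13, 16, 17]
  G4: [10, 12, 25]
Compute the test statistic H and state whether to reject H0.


Step 1: Combine all N = 13 observations and assign midranks.
sorted (value, group, rank): (10,G1,1.5), (10,G4,1.5), (12,G4,3), (13,G3,4), (14,G2,5), (15,G1,6.5), (15,G2,6.5), (16,G3,8), (17,G3,9), (18,G2,10), (22,G2,11), (25,G1,12.5), (25,G4,12.5)
Step 2: Sum ranks within each group.
R_1 = 20.5 (n_1 = 3)
R_2 = 32.5 (n_2 = 4)
R_3 = 21 (n_3 = 3)
R_4 = 17 (n_4 = 3)
Step 3: H = 12/(N(N+1)) * sum(R_i^2/n_i) - 3(N+1)
     = 12/(13*14) * (20.5^2/3 + 32.5^2/4 + 21^2/3 + 17^2/3) - 3*14
     = 0.065934 * 647.479 - 42
     = 0.690934.
Step 4: Ties present; correction factor C = 1 - 18/(13^3 - 13) = 0.991758. Corrected H = 0.690934 / 0.991758 = 0.696676.
Step 5: Under H0, H ~ chi^2(3); p-value = 0.873986.
Step 6: alpha = 0.05. fail to reject H0.

H = 0.6967, df = 3, p = 0.873986, fail to reject H0.


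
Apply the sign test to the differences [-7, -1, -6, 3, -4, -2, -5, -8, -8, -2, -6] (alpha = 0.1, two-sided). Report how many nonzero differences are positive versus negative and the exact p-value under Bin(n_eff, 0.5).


Step 1: Discard zero differences. Original n = 11; n_eff = number of nonzero differences = 11.
Nonzero differences (with sign): -7, -1, -6, +3, -4, -2, -5, -8, -8, -2, -6
Step 2: Count signs: positive = 1, negative = 10.
Step 3: Under H0: P(positive) = 0.5, so the number of positives S ~ Bin(11, 0.5).
Step 4: Two-sided exact p-value = sum of Bin(11,0.5) probabilities at or below the observed probability = 0.011719.
Step 5: alpha = 0.1. reject H0.

n_eff = 11, pos = 1, neg = 10, p = 0.011719, reject H0.


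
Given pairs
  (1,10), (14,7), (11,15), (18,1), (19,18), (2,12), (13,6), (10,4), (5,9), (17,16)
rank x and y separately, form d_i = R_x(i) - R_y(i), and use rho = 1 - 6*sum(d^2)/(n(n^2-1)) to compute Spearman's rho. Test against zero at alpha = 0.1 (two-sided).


Step 1: Rank x and y separately (midranks; no ties here).
rank(x): 1->1, 14->7, 11->5, 18->9, 19->10, 2->2, 13->6, 10->4, 5->3, 17->8
rank(y): 10->6, 7->4, 15->8, 1->1, 18->10, 12->7, 6->3, 4->2, 9->5, 16->9
Step 2: d_i = R_x(i) - R_y(i); compute d_i^2.
  (1-6)^2=25, (7-4)^2=9, (5-8)^2=9, (9-1)^2=64, (10-10)^2=0, (2-7)^2=25, (6-3)^2=9, (4-2)^2=4, (3-5)^2=4, (8-9)^2=1
sum(d^2) = 150.
Step 3: rho = 1 - 6*150 / (10*(10^2 - 1)) = 1 - 900/990 = 0.090909.
Step 4: Under H0, t = rho * sqrt((n-2)/(1-rho^2)) = 0.2582 ~ t(8).
Step 5: Two-sided p-value from the t-distribution with 8 df = 0.802772.
Step 6: alpha = 0.1. fail to reject H0.

rho = 0.0909, p = 0.802772, fail to reject H0 at alpha = 0.1.


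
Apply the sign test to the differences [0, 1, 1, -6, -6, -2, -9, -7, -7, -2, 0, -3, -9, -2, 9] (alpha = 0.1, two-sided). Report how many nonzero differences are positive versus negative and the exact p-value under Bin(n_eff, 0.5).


Step 1: Discard zero differences. Original n = 15; n_eff = number of nonzero differences = 13.
Nonzero differences (with sign): +1, +1, -6, -6, -2, -9, -7, -7, -2, -3, -9, -2, +9
Step 2: Count signs: positive = 3, negative = 10.
Step 3: Under H0: P(positive) = 0.5, so the number of positives S ~ Bin(13, 0.5).
Step 4: Two-sided exact p-value = sum of Bin(13,0.5) probabilities at or below the observed probability = 0.092285.
Step 5: alpha = 0.1. reject H0.

n_eff = 13, pos = 3, neg = 10, p = 0.092285, reject H0.
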